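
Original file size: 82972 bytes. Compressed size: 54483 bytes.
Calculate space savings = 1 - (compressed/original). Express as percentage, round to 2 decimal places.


ratio = compressed/original = 54483/82972 = 0.656643
savings = 1 - ratio = 1 - 0.656643 = 0.343357
as a percentage: 0.343357 * 100 = 34.34%

Space savings = 1 - 54483/82972 = 34.34%


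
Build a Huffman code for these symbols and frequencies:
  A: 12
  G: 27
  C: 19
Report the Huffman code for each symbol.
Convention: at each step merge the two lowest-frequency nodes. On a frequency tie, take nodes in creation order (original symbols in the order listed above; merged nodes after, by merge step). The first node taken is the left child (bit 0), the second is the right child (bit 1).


Huffman tree construction:
Step 1: Merge A(12) + C(19) = 31
Step 2: Merge G(27) + (A+C)(31) = 58
Read each symbol's code off the tree from the root (left child = 0, right child = 1).

Codes:
  A: 10 (length 2)
  G: 0 (length 1)
  C: 11 (length 2)
Average code length: 89/58 = 1.5345 bits/symbol


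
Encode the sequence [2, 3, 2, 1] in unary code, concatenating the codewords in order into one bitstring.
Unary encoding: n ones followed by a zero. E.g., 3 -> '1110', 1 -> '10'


Encode each number as n ones followed by a terminating 0:
  2 -> 110 (3 bits)
  3 -> 1110 (4 bits)
  2 -> 110 (3 bits)
  1 -> 10 (2 bits)
Total length = 3 + 4 + 3 + 2 = 12 bits.

Unary([2, 3, 2, 1]) = 110111011010 (12 bits)


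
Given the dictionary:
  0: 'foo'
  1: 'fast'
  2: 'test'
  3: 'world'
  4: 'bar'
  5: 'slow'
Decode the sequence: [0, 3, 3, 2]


Look up each index in the dictionary:
  0 -> 'foo'
  3 -> 'world'
  3 -> 'world'
  2 -> 'test'

Decoded: "foo world world test"


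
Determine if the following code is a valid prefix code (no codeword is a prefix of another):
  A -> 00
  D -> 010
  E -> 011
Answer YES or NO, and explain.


Checking each pair (does one codeword prefix another?):
  A='00' vs D='010': no prefix
  A='00' vs E='011': no prefix
  D='010' vs A='00': no prefix
  D='010' vs E='011': no prefix
  E='011' vs A='00': no prefix
  E='011' vs D='010': no prefix
No violation found over all pairs.

YES -- this is a valid prefix code. No codeword is a prefix of any other codeword.


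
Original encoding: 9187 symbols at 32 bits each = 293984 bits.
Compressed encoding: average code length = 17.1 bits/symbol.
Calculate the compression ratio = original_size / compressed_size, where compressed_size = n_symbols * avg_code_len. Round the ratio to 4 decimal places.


original_size = n_symbols * orig_bits = 9187 * 32 = 293984 bits
compressed_size = n_symbols * avg_code_len = 9187 * 17.1 = 157097.7 bits
ratio = original_size / compressed_size = 293984 / 157097.7 = 1.8713

Compression ratio = 1.8713


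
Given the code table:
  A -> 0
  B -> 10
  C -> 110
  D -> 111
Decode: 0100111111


Decoding:
0 -> A
10 -> B
0 -> A
111 -> D
111 -> D


Result: ABADD


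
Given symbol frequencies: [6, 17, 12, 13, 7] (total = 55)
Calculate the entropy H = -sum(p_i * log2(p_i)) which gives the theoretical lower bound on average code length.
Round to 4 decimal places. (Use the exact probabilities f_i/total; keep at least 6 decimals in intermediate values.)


Per-symbol terms -p_i * log2(p_i) with p_i = f_i/55:
  p = 6/55 = 0.109091: log2(p) = -3.196397, -p*log2(p) = 0.348698
  p = 17/55 = 0.309091: log2(p) = -1.693897, -p*log2(p) = 0.523568
  p = 12/55 = 0.218182: log2(p) = -2.196397, -p*log2(p) = 0.479214
  p = 13/55 = 0.236364: log2(p) = -2.080920, -p*log2(p) = 0.491854
  p = 7/55 = 0.127273: log2(p) = -2.974005, -p*log2(p) = 0.378510
H = 0.348698 + 0.523568 + 0.479214 + 0.491854 + 0.378510 = 2.221844

H = 2.2218 bits/symbol


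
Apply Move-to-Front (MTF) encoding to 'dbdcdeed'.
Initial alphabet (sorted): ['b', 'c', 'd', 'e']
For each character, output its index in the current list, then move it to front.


MTF encoding:
'd': index 2 in ['b', 'c', 'd', 'e'] -> ['d', 'b', 'c', 'e']
'b': index 1 in ['d', 'b', 'c', 'e'] -> ['b', 'd', 'c', 'e']
'd': index 1 in ['b', 'd', 'c', 'e'] -> ['d', 'b', 'c', 'e']
'c': index 2 in ['d', 'b', 'c', 'e'] -> ['c', 'd', 'b', 'e']
'd': index 1 in ['c', 'd', 'b', 'e'] -> ['d', 'c', 'b', 'e']
'e': index 3 in ['d', 'c', 'b', 'e'] -> ['e', 'd', 'c', 'b']
'e': index 0 in ['e', 'd', 'c', 'b'] -> ['e', 'd', 'c', 'b']
'd': index 1 in ['e', 'd', 'c', 'b'] -> ['d', 'e', 'c', 'b']


Output: [2, 1, 1, 2, 1, 3, 0, 1]


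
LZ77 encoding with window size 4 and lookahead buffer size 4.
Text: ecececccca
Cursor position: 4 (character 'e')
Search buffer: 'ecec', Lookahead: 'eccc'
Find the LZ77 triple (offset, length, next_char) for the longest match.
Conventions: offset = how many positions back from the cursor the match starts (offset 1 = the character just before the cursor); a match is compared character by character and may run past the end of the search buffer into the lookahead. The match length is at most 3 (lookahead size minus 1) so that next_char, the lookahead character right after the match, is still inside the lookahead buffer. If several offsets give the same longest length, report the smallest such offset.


Try each offset into the search buffer:
  offset=1 (pos 3, char 'c'): match length 0
  offset=2 (pos 2, char 'e'): match length 2
  offset=3 (pos 1, char 'c'): match length 0
  offset=4 (pos 0, char 'e'): match length 2
Longest match has length 2, found at offsets 2, 4; take the smallest, offset 2.
next_char = character at position 4 + 2 = 6 -> 'c'

Best match: offset=2, length=2 (matching 'ec' starting at position 2)
LZ77 triple: (2, 2, 'c')


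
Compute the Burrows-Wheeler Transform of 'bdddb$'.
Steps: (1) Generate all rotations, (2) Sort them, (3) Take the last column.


Rotations (sorted):
  0: $bdddb -> last char: b
  1: b$bddd -> last char: d
  2: bdddb$ -> last char: $
  3: db$bdd -> last char: d
  4: ddb$bd -> last char: d
  5: dddb$b -> last char: b


BWT = bd$ddb


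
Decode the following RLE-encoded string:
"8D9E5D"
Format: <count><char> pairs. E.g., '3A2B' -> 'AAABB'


Expanding each <count><char> pair:
  8D -> 'DDDDDDDD'
  9E -> 'EEEEEEEEE'
  5D -> 'DDDDD'

Decoded = DDDDDDDDEEEEEEEEEDDDDD


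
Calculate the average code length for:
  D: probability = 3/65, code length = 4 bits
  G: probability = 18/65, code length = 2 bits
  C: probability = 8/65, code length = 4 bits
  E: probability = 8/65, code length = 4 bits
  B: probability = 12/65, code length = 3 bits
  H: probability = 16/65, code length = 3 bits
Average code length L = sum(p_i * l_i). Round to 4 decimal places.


Weighted contributions p_i * l_i:
  D: (3/65) * 4 = 12/65
  G: (18/65) * 2 = 36/65
  C: (8/65) * 4 = 32/65
  E: (8/65) * 4 = 32/65
  B: (12/65) * 3 = 36/65
  H: (16/65) * 3 = 48/65
Sum = (12 + 36 + 32 + 32 + 36 + 48)/65 = 196/65

L = 196/65 = 3.0154 bits/symbol


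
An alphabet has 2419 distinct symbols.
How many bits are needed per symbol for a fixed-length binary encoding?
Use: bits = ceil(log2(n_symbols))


log2(2419) = 11.2402
Bracket: 2^11 = 2048 < 2419 <= 2^12 = 4096
So ceil(log2(2419)) = 12

bits = ceil(log2(2419)) = ceil(11.2402) = 12 bits


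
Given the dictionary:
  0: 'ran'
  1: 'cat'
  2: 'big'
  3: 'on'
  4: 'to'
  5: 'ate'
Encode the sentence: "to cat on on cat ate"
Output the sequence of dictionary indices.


Look up each word in the dictionary:
  'to' -> 4
  'cat' -> 1
  'on' -> 3
  'on' -> 3
  'cat' -> 1
  'ate' -> 5

Encoded: [4, 1, 3, 3, 1, 5]


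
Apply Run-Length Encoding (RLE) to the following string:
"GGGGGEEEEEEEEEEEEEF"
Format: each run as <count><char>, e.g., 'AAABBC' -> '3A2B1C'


Scanning runs left to right:
  i=0: run of 'G' x 5 -> '5G'
  i=5: run of 'E' x 13 -> '13E'
  i=18: run of 'F' x 1 -> '1F'

RLE = 5G13E1F


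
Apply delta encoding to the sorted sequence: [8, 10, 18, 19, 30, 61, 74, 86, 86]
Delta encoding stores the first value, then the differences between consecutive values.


First value: 8
Deltas:
  10 - 8 = 2
  18 - 10 = 8
  19 - 18 = 1
  30 - 19 = 11
  61 - 30 = 31
  74 - 61 = 13
  86 - 74 = 12
  86 - 86 = 0


Delta encoded: [8, 2, 8, 1, 11, 31, 13, 12, 0]


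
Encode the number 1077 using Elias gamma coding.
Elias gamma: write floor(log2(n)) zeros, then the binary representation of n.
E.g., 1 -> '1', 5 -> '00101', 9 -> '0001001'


num_bits = floor(log2(1077)) + 1 = 11
leading_zeros = num_bits - 1 = 10
binary(1077) = 10000110101

Elias gamma(1077) = '0000000000' + '10000110101' = 000000000010000110101 (21 bits)


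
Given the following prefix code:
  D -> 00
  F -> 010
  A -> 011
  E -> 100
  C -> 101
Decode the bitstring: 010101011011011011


Decoding step by step:
Bits 010 -> F
Bits 101 -> C
Bits 011 -> A
Bits 011 -> A
Bits 011 -> A
Bits 011 -> A


Decoded message: FCAAAA


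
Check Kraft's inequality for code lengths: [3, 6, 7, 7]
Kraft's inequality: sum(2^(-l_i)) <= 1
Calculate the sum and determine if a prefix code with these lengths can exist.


Sum = 2^(-3) + 2^(-6) + 2^(-7) + 2^(-7)
    = 0.125 + 0.015625 + 0.0078125 + 0.0078125
    = 20/128 = 0.15625
Since 0.15625 <= 1, Kraft's inequality IS satisfied.
A prefix code with these lengths CAN exist.

Kraft sum = 0.15625. Satisfied.


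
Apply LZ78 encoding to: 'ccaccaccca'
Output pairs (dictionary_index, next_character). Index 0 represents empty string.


LZ78 encoding steps:
Dictionary: {0: ''}
Step 1: w='' (idx 0), next='c' -> output (0, 'c'), add 'c' as idx 1
Step 2: w='c' (idx 1), next='a' -> output (1, 'a'), add 'ca' as idx 2
Step 3: w='c' (idx 1), next='c' -> output (1, 'c'), add 'cc' as idx 3
Step 4: w='' (idx 0), next='a' -> output (0, 'a'), add 'a' as idx 4
Step 5: w='cc' (idx 3), next='c' -> output (3, 'c'), add 'ccc' as idx 5
Step 6: w='a' (idx 4), end of input -> output (4, '')


Encoded: [(0, 'c'), (1, 'a'), (1, 'c'), (0, 'a'), (3, 'c'), (4, '')]


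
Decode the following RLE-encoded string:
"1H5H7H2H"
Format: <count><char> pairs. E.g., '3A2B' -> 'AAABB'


Expanding each <count><char> pair:
  1H -> 'H'
  5H -> 'HHHHH'
  7H -> 'HHHHHHH'
  2H -> 'HH'

Decoded = HHHHHHHHHHHHHHH


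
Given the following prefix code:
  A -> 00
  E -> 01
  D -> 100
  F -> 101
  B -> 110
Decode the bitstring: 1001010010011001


Decoding step by step:
Bits 100 -> D
Bits 101 -> F
Bits 00 -> A
Bits 100 -> D
Bits 110 -> B
Bits 01 -> E


Decoded message: DFADBE


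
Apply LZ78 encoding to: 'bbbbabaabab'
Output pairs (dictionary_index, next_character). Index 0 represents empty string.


LZ78 encoding steps:
Dictionary: {0: ''}
Step 1: w='' (idx 0), next='b' -> output (0, 'b'), add 'b' as idx 1
Step 2: w='b' (idx 1), next='b' -> output (1, 'b'), add 'bb' as idx 2
Step 3: w='b' (idx 1), next='a' -> output (1, 'a'), add 'ba' as idx 3
Step 4: w='ba' (idx 3), next='a' -> output (3, 'a'), add 'baa' as idx 4
Step 5: w='ba' (idx 3), next='b' -> output (3, 'b'), add 'bab' as idx 5


Encoded: [(0, 'b'), (1, 'b'), (1, 'a'), (3, 'a'), (3, 'b')]


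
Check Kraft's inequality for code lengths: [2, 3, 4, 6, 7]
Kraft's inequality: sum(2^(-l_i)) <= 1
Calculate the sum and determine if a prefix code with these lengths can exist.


Sum = 2^(-2) + 2^(-3) + 2^(-4) + 2^(-6) + 2^(-7)
    = 0.25 + 0.125 + 0.0625 + 0.015625 + 0.0078125
    = 59/128 = 0.4609375
Since 0.4609375 <= 1, Kraft's inequality IS satisfied.
A prefix code with these lengths CAN exist.

Kraft sum = 0.4609375. Satisfied.


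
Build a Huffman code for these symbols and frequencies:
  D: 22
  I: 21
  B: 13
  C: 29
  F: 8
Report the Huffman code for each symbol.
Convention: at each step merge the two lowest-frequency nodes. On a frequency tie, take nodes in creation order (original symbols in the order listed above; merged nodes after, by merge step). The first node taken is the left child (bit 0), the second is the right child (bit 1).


Huffman tree construction:
Step 1: Merge F(8) + B(13) = 21
Step 2: Merge I(21) + (F+B)(21) = 42
Step 3: Merge D(22) + C(29) = 51
Step 4: Merge (I+(F+B))(42) + (D+C)(51) = 93
Read each symbol's code off the tree from the root (left child = 0, right child = 1).

Codes:
  D: 10 (length 2)
  I: 00 (length 2)
  B: 011 (length 3)
  C: 11 (length 2)
  F: 010 (length 3)
Average code length: 207/93 = 2.2258 bits/symbol


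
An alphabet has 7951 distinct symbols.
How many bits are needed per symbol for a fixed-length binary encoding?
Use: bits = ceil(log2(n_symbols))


log2(7951) = 12.9569
Bracket: 2^12 = 4096 < 7951 <= 2^13 = 8192
So ceil(log2(7951)) = 13

bits = ceil(log2(7951)) = ceil(12.9569) = 13 bits


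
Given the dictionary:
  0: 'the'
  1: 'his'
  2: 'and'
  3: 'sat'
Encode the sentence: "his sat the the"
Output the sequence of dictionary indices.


Look up each word in the dictionary:
  'his' -> 1
  'sat' -> 3
  'the' -> 0
  'the' -> 0

Encoded: [1, 3, 0, 0]


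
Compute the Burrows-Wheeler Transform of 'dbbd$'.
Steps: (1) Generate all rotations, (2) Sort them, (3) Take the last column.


Rotations (sorted):
  0: $dbbd -> last char: d
  1: bbd$d -> last char: d
  2: bd$db -> last char: b
  3: d$dbb -> last char: b
  4: dbbd$ -> last char: $


BWT = ddbb$


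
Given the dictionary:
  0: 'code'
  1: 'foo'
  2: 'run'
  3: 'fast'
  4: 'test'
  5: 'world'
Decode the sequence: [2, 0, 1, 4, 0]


Look up each index in the dictionary:
  2 -> 'run'
  0 -> 'code'
  1 -> 'foo'
  4 -> 'test'
  0 -> 'code'

Decoded: "run code foo test code"


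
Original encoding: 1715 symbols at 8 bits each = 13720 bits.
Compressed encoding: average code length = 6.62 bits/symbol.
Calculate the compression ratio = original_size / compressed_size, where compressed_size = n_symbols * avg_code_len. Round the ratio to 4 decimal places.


original_size = n_symbols * orig_bits = 1715 * 8 = 13720 bits
compressed_size = n_symbols * avg_code_len = 1715 * 6.62 = 11353.3 bits
ratio = original_size / compressed_size = 13720 / 11353.3 = 1.2085

Compression ratio = 1.2085


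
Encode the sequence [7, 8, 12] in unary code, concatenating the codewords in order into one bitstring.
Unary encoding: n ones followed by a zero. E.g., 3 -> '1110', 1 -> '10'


Encode each number as n ones followed by a terminating 0:
  7 -> 11111110 (8 bits)
  8 -> 111111110 (9 bits)
  12 -> 1111111111110 (13 bits)
Total length = 8 + 9 + 13 = 30 bits.

Unary([7, 8, 12]) = 111111101111111101111111111110 (30 bits)


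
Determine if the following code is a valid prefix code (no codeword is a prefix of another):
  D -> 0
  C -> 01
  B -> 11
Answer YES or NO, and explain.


Checking each pair (does one codeword prefix another?):
  D='0' vs C='01': prefix -- VIOLATION

NO -- this is NOT a valid prefix code. D (0) is a prefix of C (01).


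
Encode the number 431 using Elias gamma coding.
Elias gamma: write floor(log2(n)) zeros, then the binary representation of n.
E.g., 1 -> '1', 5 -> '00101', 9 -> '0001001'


num_bits = floor(log2(431)) + 1 = 9
leading_zeros = num_bits - 1 = 8
binary(431) = 110101111

Elias gamma(431) = '00000000' + '110101111' = 00000000110101111 (17 bits)


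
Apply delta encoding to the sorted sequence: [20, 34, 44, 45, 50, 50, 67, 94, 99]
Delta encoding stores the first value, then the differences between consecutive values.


First value: 20
Deltas:
  34 - 20 = 14
  44 - 34 = 10
  45 - 44 = 1
  50 - 45 = 5
  50 - 50 = 0
  67 - 50 = 17
  94 - 67 = 27
  99 - 94 = 5


Delta encoded: [20, 14, 10, 1, 5, 0, 17, 27, 5]


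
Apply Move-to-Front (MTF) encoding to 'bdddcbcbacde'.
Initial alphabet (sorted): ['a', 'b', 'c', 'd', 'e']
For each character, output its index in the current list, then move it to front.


MTF encoding:
'b': index 1 in ['a', 'b', 'c', 'd', 'e'] -> ['b', 'a', 'c', 'd', 'e']
'd': index 3 in ['b', 'a', 'c', 'd', 'e'] -> ['d', 'b', 'a', 'c', 'e']
'd': index 0 in ['d', 'b', 'a', 'c', 'e'] -> ['d', 'b', 'a', 'c', 'e']
'd': index 0 in ['d', 'b', 'a', 'c', 'e'] -> ['d', 'b', 'a', 'c', 'e']
'c': index 3 in ['d', 'b', 'a', 'c', 'e'] -> ['c', 'd', 'b', 'a', 'e']
'b': index 2 in ['c', 'd', 'b', 'a', 'e'] -> ['b', 'c', 'd', 'a', 'e']
'c': index 1 in ['b', 'c', 'd', 'a', 'e'] -> ['c', 'b', 'd', 'a', 'e']
'b': index 1 in ['c', 'b', 'd', 'a', 'e'] -> ['b', 'c', 'd', 'a', 'e']
'a': index 3 in ['b', 'c', 'd', 'a', 'e'] -> ['a', 'b', 'c', 'd', 'e']
'c': index 2 in ['a', 'b', 'c', 'd', 'e'] -> ['c', 'a', 'b', 'd', 'e']
'd': index 3 in ['c', 'a', 'b', 'd', 'e'] -> ['d', 'c', 'a', 'b', 'e']
'e': index 4 in ['d', 'c', 'a', 'b', 'e'] -> ['e', 'd', 'c', 'a', 'b']


Output: [1, 3, 0, 0, 3, 2, 1, 1, 3, 2, 3, 4]


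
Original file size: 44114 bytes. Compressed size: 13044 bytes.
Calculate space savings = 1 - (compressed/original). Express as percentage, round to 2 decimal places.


ratio = compressed/original = 13044/44114 = 0.295688
savings = 1 - ratio = 1 - 0.295688 = 0.704312
as a percentage: 0.704312 * 100 = 70.43%

Space savings = 1 - 13044/44114 = 70.43%


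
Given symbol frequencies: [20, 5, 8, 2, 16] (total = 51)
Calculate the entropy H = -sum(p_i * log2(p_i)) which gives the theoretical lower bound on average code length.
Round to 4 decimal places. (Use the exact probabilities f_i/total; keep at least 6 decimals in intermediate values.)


Per-symbol terms -p_i * log2(p_i) with p_i = f_i/51:
  p = 20/51 = 0.392157: log2(p) = -1.350497, -p*log2(p) = 0.529607
  p = 5/51 = 0.098039: log2(p) = -3.350497, -p*log2(p) = 0.328480
  p = 8/51 = 0.156863: log2(p) = -2.672425, -p*log2(p) = 0.419204
  p = 2/51 = 0.039216: log2(p) = -4.672425, -p*log2(p) = 0.183232
  p = 16/51 = 0.313725: log2(p) = -1.672425, -p*log2(p) = 0.524682
H = 0.529607 + 0.328480 + 0.419204 + 0.183232 + 0.524682 = 1.985205

H = 1.9852 bits/symbol


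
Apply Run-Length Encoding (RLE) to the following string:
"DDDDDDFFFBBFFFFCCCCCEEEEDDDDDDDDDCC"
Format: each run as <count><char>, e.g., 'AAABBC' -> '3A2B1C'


Scanning runs left to right:
  i=0: run of 'D' x 6 -> '6D'
  i=6: run of 'F' x 3 -> '3F'
  i=9: run of 'B' x 2 -> '2B'
  i=11: run of 'F' x 4 -> '4F'
  i=15: run of 'C' x 5 -> '5C'
  i=20: run of 'E' x 4 -> '4E'
  i=24: run of 'D' x 9 -> '9D'
  i=33: run of 'C' x 2 -> '2C'

RLE = 6D3F2B4F5C4E9D2C


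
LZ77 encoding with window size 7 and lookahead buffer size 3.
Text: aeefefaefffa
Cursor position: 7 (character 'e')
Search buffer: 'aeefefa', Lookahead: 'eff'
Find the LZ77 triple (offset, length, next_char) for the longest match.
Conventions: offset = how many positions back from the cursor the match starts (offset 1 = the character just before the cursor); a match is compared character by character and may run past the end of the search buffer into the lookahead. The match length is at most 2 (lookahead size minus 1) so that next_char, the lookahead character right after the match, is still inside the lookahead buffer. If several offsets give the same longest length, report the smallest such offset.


Try each offset into the search buffer:
  offset=1 (pos 6, char 'a'): match length 0
  offset=2 (pos 5, char 'f'): match length 0
  offset=3 (pos 4, char 'e'): match length 2
  offset=4 (pos 3, char 'f'): match length 0
  offset=5 (pos 2, char 'e'): match length 2
  offset=6 (pos 1, char 'e'): match length 1
  offset=7 (pos 0, char 'a'): match length 0
Longest match has length 2, found at offsets 3, 5; take the smallest, offset 3.
next_char = character at position 7 + 2 = 9 -> 'f'

Best match: offset=3, length=2 (matching 'ef' starting at position 4)
LZ77 triple: (3, 2, 'f')


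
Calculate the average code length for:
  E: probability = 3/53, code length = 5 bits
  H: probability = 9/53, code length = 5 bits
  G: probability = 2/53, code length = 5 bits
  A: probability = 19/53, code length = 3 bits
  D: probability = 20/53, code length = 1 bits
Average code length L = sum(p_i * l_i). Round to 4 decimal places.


Weighted contributions p_i * l_i:
  E: (3/53) * 5 = 15/53
  H: (9/53) * 5 = 45/53
  G: (2/53) * 5 = 10/53
  A: (19/53) * 3 = 57/53
  D: (20/53) * 1 = 20/53
Sum = (15 + 45 + 10 + 57 + 20)/53 = 147/53

L = 147/53 = 2.7736 bits/symbol


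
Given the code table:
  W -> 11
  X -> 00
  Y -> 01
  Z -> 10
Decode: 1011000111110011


Decoding:
10 -> Z
11 -> W
00 -> X
01 -> Y
11 -> W
11 -> W
00 -> X
11 -> W


Result: ZWXYWWXW


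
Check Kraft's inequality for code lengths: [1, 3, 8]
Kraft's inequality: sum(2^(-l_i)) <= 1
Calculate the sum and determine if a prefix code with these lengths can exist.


Sum = 2^(-1) + 2^(-3) + 2^(-8)
    = 0.5 + 0.125 + 0.00390625
    = 161/256 = 0.62890625
Since 0.62890625 <= 1, Kraft's inequality IS satisfied.
A prefix code with these lengths CAN exist.

Kraft sum = 0.62890625. Satisfied.


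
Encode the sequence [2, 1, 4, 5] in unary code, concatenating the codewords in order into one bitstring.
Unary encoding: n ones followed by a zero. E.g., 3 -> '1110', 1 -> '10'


Encode each number as n ones followed by a terminating 0:
  2 -> 110 (3 bits)
  1 -> 10 (2 bits)
  4 -> 11110 (5 bits)
  5 -> 111110 (6 bits)
Total length = 3 + 2 + 5 + 6 = 16 bits.

Unary([2, 1, 4, 5]) = 1101011110111110 (16 bits)


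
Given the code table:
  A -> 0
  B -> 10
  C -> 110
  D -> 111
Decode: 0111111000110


Decoding:
0 -> A
111 -> D
111 -> D
0 -> A
0 -> A
0 -> A
110 -> C


Result: ADDAAAC


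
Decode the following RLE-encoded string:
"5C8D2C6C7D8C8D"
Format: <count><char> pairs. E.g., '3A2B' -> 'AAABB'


Expanding each <count><char> pair:
  5C -> 'CCCCC'
  8D -> 'DDDDDDDD'
  2C -> 'CC'
  6C -> 'CCCCCC'
  7D -> 'DDDDDDD'
  8C -> 'CCCCCCCC'
  8D -> 'DDDDDDDD'

Decoded = CCCCCDDDDDDDDCCCCCCCCDDDDDDDCCCCCCCCDDDDDDDD


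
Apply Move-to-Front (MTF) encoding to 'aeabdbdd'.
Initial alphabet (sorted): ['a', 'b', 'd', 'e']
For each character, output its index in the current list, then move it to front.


MTF encoding:
'a': index 0 in ['a', 'b', 'd', 'e'] -> ['a', 'b', 'd', 'e']
'e': index 3 in ['a', 'b', 'd', 'e'] -> ['e', 'a', 'b', 'd']
'a': index 1 in ['e', 'a', 'b', 'd'] -> ['a', 'e', 'b', 'd']
'b': index 2 in ['a', 'e', 'b', 'd'] -> ['b', 'a', 'e', 'd']
'd': index 3 in ['b', 'a', 'e', 'd'] -> ['d', 'b', 'a', 'e']
'b': index 1 in ['d', 'b', 'a', 'e'] -> ['b', 'd', 'a', 'e']
'd': index 1 in ['b', 'd', 'a', 'e'] -> ['d', 'b', 'a', 'e']
'd': index 0 in ['d', 'b', 'a', 'e'] -> ['d', 'b', 'a', 'e']


Output: [0, 3, 1, 2, 3, 1, 1, 0]


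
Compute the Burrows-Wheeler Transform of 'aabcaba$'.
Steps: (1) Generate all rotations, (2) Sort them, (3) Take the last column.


Rotations (sorted):
  0: $aabcaba -> last char: a
  1: a$aabcab -> last char: b
  2: aabcaba$ -> last char: $
  3: aba$aabc -> last char: c
  4: abcaba$a -> last char: a
  5: ba$aabca -> last char: a
  6: bcaba$aa -> last char: a
  7: caba$aab -> last char: b


BWT = ab$caaab


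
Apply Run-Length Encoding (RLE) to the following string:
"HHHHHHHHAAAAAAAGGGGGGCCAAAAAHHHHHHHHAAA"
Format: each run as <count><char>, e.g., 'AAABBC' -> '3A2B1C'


Scanning runs left to right:
  i=0: run of 'H' x 8 -> '8H'
  i=8: run of 'A' x 7 -> '7A'
  i=15: run of 'G' x 6 -> '6G'
  i=21: run of 'C' x 2 -> '2C'
  i=23: run of 'A' x 5 -> '5A'
  i=28: run of 'H' x 8 -> '8H'
  i=36: run of 'A' x 3 -> '3A'

RLE = 8H7A6G2C5A8H3A


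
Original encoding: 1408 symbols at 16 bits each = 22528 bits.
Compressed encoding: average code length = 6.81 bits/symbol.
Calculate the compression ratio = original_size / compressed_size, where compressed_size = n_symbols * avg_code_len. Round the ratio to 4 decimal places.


original_size = n_symbols * orig_bits = 1408 * 16 = 22528 bits
compressed_size = n_symbols * avg_code_len = 1408 * 6.81 = 9588.48 bits
ratio = original_size / compressed_size = 22528 / 9588.48 = 2.3495

Compression ratio = 2.3495


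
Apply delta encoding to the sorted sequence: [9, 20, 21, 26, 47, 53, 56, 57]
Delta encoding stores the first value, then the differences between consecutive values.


First value: 9
Deltas:
  20 - 9 = 11
  21 - 20 = 1
  26 - 21 = 5
  47 - 26 = 21
  53 - 47 = 6
  56 - 53 = 3
  57 - 56 = 1


Delta encoded: [9, 11, 1, 5, 21, 6, 3, 1]


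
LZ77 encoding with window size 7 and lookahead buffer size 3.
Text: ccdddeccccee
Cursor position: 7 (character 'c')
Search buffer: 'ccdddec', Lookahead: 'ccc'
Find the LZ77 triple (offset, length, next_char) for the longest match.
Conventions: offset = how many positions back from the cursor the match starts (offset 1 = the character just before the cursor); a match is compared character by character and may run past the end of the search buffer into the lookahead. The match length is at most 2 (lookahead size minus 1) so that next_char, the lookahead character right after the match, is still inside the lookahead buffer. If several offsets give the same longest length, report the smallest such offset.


Try each offset into the search buffer:
  offset=1 (pos 6, char 'c'): match length 2
  offset=2 (pos 5, char 'e'): match length 0
  offset=3 (pos 4, char 'd'): match length 0
  offset=4 (pos 3, char 'd'): match length 0
  offset=5 (pos 2, char 'd'): match length 0
  offset=6 (pos 1, char 'c'): match length 1
  offset=7 (pos 0, char 'c'): match length 2
Longest match has length 2, found at offsets 1, 7; take the smallest, offset 1.
next_char = character at position 7 + 2 = 9 -> 'c'

Best match: offset=1, length=2 (matching 'cc' starting at position 6)
LZ77 triple: (1, 2, 'c')


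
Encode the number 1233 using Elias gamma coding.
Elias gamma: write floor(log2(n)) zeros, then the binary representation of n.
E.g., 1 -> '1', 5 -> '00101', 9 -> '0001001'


num_bits = floor(log2(1233)) + 1 = 11
leading_zeros = num_bits - 1 = 10
binary(1233) = 10011010001

Elias gamma(1233) = '0000000000' + '10011010001' = 000000000010011010001 (21 bits)


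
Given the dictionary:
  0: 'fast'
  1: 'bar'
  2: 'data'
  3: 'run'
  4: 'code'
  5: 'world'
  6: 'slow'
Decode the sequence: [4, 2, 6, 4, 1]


Look up each index in the dictionary:
  4 -> 'code'
  2 -> 'data'
  6 -> 'slow'
  4 -> 'code'
  1 -> 'bar'

Decoded: "code data slow code bar"


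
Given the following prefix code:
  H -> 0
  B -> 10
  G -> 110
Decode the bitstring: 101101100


Decoding step by step:
Bits 10 -> B
Bits 110 -> G
Bits 110 -> G
Bits 0 -> H


Decoded message: BGGH


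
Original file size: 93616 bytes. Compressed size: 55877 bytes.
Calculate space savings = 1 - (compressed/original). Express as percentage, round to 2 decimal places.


ratio = compressed/original = 55877/93616 = 0.596874
savings = 1 - ratio = 1 - 0.596874 = 0.403126
as a percentage: 0.403126 * 100 = 40.31%

Space savings = 1 - 55877/93616 = 40.31%


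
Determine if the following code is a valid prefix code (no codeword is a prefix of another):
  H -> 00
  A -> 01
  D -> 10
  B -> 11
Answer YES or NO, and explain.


Checking each pair (does one codeword prefix another?):
  H='00' vs A='01': no prefix
  H='00' vs D='10': no prefix
  H='00' vs B='11': no prefix
  A='01' vs H='00': no prefix
  A='01' vs D='10': no prefix
  A='01' vs B='11': no prefix
  D='10' vs H='00': no prefix
  D='10' vs A='01': no prefix
  D='10' vs B='11': no prefix
  B='11' vs H='00': no prefix
  B='11' vs A='01': no prefix
  B='11' vs D='10': no prefix
No violation found over all pairs.

YES -- this is a valid prefix code. No codeword is a prefix of any other codeword.


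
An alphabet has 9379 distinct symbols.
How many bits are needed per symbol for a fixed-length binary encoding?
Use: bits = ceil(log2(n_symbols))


log2(9379) = 13.1952
Bracket: 2^13 = 8192 < 9379 <= 2^14 = 16384
So ceil(log2(9379)) = 14

bits = ceil(log2(9379)) = ceil(13.1952) = 14 bits


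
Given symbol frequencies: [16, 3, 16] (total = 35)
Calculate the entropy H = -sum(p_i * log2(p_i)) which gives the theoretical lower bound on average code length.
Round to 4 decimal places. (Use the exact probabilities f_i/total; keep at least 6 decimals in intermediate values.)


Per-symbol terms -p_i * log2(p_i) with p_i = f_i/35:
  p = 16/35 = 0.457143: log2(p) = -1.129283, -p*log2(p) = 0.516244
  p = 3/35 = 0.085714: log2(p) = -3.544321, -p*log2(p) = 0.303799
  p = 16/35 = 0.457143: log2(p) = -1.129283, -p*log2(p) = 0.516244
H = 0.516244 + 0.303799 + 0.516244 = 1.336287

H = 1.3363 bits/symbol


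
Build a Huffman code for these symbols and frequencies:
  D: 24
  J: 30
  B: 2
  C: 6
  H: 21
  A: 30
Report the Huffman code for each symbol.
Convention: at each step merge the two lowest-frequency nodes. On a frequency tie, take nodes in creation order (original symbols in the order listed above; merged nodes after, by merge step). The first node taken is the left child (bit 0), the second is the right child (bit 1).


Huffman tree construction:
Step 1: Merge B(2) + C(6) = 8
Step 2: Merge (B+C)(8) + H(21) = 29
Step 3: Merge D(24) + ((B+C)+H)(29) = 53
Step 4: Merge J(30) + A(30) = 60
Step 5: Merge (D+((B+C)+H))(53) + (J+A)(60) = 113
Read each symbol's code off the tree from the root (left child = 0, right child = 1).

Codes:
  D: 00 (length 2)
  J: 10 (length 2)
  B: 0100 (length 4)
  C: 0101 (length 4)
  H: 011 (length 3)
  A: 11 (length 2)
Average code length: 263/113 = 2.3274 bits/symbol


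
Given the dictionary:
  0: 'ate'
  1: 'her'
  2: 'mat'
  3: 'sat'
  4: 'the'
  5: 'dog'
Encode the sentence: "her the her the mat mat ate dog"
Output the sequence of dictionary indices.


Look up each word in the dictionary:
  'her' -> 1
  'the' -> 4
  'her' -> 1
  'the' -> 4
  'mat' -> 2
  'mat' -> 2
  'ate' -> 0
  'dog' -> 5

Encoded: [1, 4, 1, 4, 2, 2, 0, 5]


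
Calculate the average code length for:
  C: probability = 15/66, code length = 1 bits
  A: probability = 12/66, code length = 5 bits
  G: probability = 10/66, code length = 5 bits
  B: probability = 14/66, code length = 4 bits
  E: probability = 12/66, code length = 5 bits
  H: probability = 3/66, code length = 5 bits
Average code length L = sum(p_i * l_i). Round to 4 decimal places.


Weighted contributions p_i * l_i:
  C: (15/66) * 1 = 15/66
  A: (12/66) * 5 = 60/66
  G: (10/66) * 5 = 50/66
  B: (14/66) * 4 = 56/66
  E: (12/66) * 5 = 60/66
  H: (3/66) * 5 = 15/66
Sum = (15 + 60 + 50 + 56 + 60 + 15)/66 = 256/66

L = 256/66 = 3.8788 bits/symbol


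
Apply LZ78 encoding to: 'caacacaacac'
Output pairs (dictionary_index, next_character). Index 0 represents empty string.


LZ78 encoding steps:
Dictionary: {0: ''}
Step 1: w='' (idx 0), next='c' -> output (0, 'c'), add 'c' as idx 1
Step 2: w='' (idx 0), next='a' -> output (0, 'a'), add 'a' as idx 2
Step 3: w='a' (idx 2), next='c' -> output (2, 'c'), add 'ac' as idx 3
Step 4: w='ac' (idx 3), next='a' -> output (3, 'a'), add 'aca' as idx 4
Step 5: w='aca' (idx 4), next='c' -> output (4, 'c'), add 'acac' as idx 5


Encoded: [(0, 'c'), (0, 'a'), (2, 'c'), (3, 'a'), (4, 'c')]


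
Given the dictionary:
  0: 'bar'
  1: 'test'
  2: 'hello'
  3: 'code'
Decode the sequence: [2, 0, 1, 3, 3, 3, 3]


Look up each index in the dictionary:
  2 -> 'hello'
  0 -> 'bar'
  1 -> 'test'
  3 -> 'code'
  3 -> 'code'
  3 -> 'code'
  3 -> 'code'

Decoded: "hello bar test code code code code"


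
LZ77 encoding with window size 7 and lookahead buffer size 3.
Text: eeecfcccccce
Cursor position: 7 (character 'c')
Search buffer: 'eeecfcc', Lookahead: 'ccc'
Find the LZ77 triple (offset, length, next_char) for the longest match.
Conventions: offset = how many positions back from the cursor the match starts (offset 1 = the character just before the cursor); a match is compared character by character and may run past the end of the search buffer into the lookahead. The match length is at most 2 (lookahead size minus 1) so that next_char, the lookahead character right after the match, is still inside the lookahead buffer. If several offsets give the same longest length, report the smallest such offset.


Try each offset into the search buffer:
  offset=1 (pos 6, char 'c'): match length 2
  offset=2 (pos 5, char 'c'): match length 2
  offset=3 (pos 4, char 'f'): match length 0
  offset=4 (pos 3, char 'c'): match length 1
  offset=5 (pos 2, char 'e'): match length 0
  offset=6 (pos 1, char 'e'): match length 0
  offset=7 (pos 0, char 'e'): match length 0
Longest match has length 2, found at offsets 1, 2; take the smallest, offset 1.
next_char = character at position 7 + 2 = 9 -> 'c'

Best match: offset=1, length=2 (matching 'cc' starting at position 6)
LZ77 triple: (1, 2, 'c')


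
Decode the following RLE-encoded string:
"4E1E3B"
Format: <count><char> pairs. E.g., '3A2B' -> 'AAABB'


Expanding each <count><char> pair:
  4E -> 'EEEE'
  1E -> 'E'
  3B -> 'BBB'

Decoded = EEEEEBBB


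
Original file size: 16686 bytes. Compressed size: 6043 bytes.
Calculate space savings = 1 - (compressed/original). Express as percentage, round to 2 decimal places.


ratio = compressed/original = 6043/16686 = 0.36216
savings = 1 - ratio = 1 - 0.36216 = 0.63784
as a percentage: 0.63784 * 100 = 63.78%

Space savings = 1 - 6043/16686 = 63.78%


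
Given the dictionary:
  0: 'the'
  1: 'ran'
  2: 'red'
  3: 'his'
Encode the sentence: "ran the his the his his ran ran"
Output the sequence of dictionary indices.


Look up each word in the dictionary:
  'ran' -> 1
  'the' -> 0
  'his' -> 3
  'the' -> 0
  'his' -> 3
  'his' -> 3
  'ran' -> 1
  'ran' -> 1

Encoded: [1, 0, 3, 0, 3, 3, 1, 1]


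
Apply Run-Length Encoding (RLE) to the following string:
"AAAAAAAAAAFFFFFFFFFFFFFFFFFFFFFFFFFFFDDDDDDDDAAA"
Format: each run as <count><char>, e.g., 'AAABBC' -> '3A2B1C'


Scanning runs left to right:
  i=0: run of 'A' x 10 -> '10A'
  i=10: run of 'F' x 27 -> '27F'
  i=37: run of 'D' x 8 -> '8D'
  i=45: run of 'A' x 3 -> '3A'

RLE = 10A27F8D3A


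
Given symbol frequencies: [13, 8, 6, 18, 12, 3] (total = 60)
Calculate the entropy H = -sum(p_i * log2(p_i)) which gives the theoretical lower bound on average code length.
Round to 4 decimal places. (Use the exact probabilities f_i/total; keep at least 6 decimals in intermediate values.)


Per-symbol terms -p_i * log2(p_i) with p_i = f_i/60:
  p = 13/60 = 0.216667: log2(p) = -2.206451, -p*log2(p) = 0.478064
  p = 8/60 = 0.133333: log2(p) = -2.906891, -p*log2(p) = 0.387585
  p = 6/60 = 0.100000: log2(p) = -3.321928, -p*log2(p) = 0.332193
  p = 18/60 = 0.300000: log2(p) = -1.736966, -p*log2(p) = 0.521090
  p = 12/60 = 0.200000: log2(p) = -2.321928, -p*log2(p) = 0.464386
  p = 3/60 = 0.050000: log2(p) = -4.321928, -p*log2(p) = 0.216096
H = 0.478064 + 0.387585 + 0.332193 + 0.521090 + 0.464386 + 0.216096 = 2.399414

H = 2.3994 bits/symbol


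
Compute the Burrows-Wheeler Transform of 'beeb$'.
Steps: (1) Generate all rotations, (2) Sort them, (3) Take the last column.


Rotations (sorted):
  0: $beeb -> last char: b
  1: b$bee -> last char: e
  2: beeb$ -> last char: $
  3: eb$be -> last char: e
  4: eeb$b -> last char: b


BWT = be$eb


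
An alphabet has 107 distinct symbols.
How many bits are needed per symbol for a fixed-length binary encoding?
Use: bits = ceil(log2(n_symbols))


log2(107) = 6.7415
Bracket: 2^6 = 64 < 107 <= 2^7 = 128
So ceil(log2(107)) = 7

bits = ceil(log2(107)) = ceil(6.7415) = 7 bits


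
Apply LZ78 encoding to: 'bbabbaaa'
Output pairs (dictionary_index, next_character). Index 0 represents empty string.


LZ78 encoding steps:
Dictionary: {0: ''}
Step 1: w='' (idx 0), next='b' -> output (0, 'b'), add 'b' as idx 1
Step 2: w='b' (idx 1), next='a' -> output (1, 'a'), add 'ba' as idx 2
Step 3: w='b' (idx 1), next='b' -> output (1, 'b'), add 'bb' as idx 3
Step 4: w='' (idx 0), next='a' -> output (0, 'a'), add 'a' as idx 4
Step 5: w='a' (idx 4), next='a' -> output (4, 'a'), add 'aa' as idx 5


Encoded: [(0, 'b'), (1, 'a'), (1, 'b'), (0, 'a'), (4, 'a')]


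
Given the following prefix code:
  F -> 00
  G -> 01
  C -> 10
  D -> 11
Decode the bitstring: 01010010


Decoding step by step:
Bits 01 -> G
Bits 01 -> G
Bits 00 -> F
Bits 10 -> C


Decoded message: GGFC


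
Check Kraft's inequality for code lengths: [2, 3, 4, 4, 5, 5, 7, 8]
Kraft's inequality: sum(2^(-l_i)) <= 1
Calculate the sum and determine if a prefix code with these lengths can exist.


Sum = 2^(-2) + 2^(-3) + 2^(-4) + 2^(-4) + 2^(-5) + 2^(-5) + 2^(-7) + 2^(-8)
    = 0.25 + 0.125 + 0.0625 + 0.0625 + 0.03125 + 0.03125 + 0.0078125 + 0.00390625
    = 147/256 = 0.57421875
Since 0.57421875 <= 1, Kraft's inequality IS satisfied.
A prefix code with these lengths CAN exist.

Kraft sum = 0.57421875. Satisfied.


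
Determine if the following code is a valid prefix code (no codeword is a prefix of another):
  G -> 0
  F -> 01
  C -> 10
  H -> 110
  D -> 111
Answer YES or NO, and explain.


Checking each pair (does one codeword prefix another?):
  G='0' vs F='01': prefix -- VIOLATION

NO -- this is NOT a valid prefix code. G (0) is a prefix of F (01).


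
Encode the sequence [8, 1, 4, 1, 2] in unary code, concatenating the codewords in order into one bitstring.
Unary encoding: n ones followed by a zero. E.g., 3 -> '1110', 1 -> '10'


Encode each number as n ones followed by a terminating 0:
  8 -> 111111110 (9 bits)
  1 -> 10 (2 bits)
  4 -> 11110 (5 bits)
  1 -> 10 (2 bits)
  2 -> 110 (3 bits)
Total length = 9 + 2 + 5 + 2 + 3 = 21 bits.

Unary([8, 1, 4, 1, 2]) = 111111110101111010110 (21 bits)


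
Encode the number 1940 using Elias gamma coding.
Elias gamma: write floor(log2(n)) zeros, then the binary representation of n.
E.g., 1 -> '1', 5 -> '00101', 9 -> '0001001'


num_bits = floor(log2(1940)) + 1 = 11
leading_zeros = num_bits - 1 = 10
binary(1940) = 11110010100

Elias gamma(1940) = '0000000000' + '11110010100' = 000000000011110010100 (21 bits)


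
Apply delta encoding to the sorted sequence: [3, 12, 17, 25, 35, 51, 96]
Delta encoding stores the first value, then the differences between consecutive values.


First value: 3
Deltas:
  12 - 3 = 9
  17 - 12 = 5
  25 - 17 = 8
  35 - 25 = 10
  51 - 35 = 16
  96 - 51 = 45


Delta encoded: [3, 9, 5, 8, 10, 16, 45]


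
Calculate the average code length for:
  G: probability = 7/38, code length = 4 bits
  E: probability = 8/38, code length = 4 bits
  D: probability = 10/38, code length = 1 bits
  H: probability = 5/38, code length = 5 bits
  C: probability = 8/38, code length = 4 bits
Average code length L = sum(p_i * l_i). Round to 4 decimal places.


Weighted contributions p_i * l_i:
  G: (7/38) * 4 = 28/38
  E: (8/38) * 4 = 32/38
  D: (10/38) * 1 = 10/38
  H: (5/38) * 5 = 25/38
  C: (8/38) * 4 = 32/38
Sum = (28 + 32 + 10 + 25 + 32)/38 = 127/38

L = 127/38 = 3.3421 bits/symbol


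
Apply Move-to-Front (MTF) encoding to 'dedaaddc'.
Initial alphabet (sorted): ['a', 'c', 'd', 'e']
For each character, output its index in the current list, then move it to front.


MTF encoding:
'd': index 2 in ['a', 'c', 'd', 'e'] -> ['d', 'a', 'c', 'e']
'e': index 3 in ['d', 'a', 'c', 'e'] -> ['e', 'd', 'a', 'c']
'd': index 1 in ['e', 'd', 'a', 'c'] -> ['d', 'e', 'a', 'c']
'a': index 2 in ['d', 'e', 'a', 'c'] -> ['a', 'd', 'e', 'c']
'a': index 0 in ['a', 'd', 'e', 'c'] -> ['a', 'd', 'e', 'c']
'd': index 1 in ['a', 'd', 'e', 'c'] -> ['d', 'a', 'e', 'c']
'd': index 0 in ['d', 'a', 'e', 'c'] -> ['d', 'a', 'e', 'c']
'c': index 3 in ['d', 'a', 'e', 'c'] -> ['c', 'd', 'a', 'e']


Output: [2, 3, 1, 2, 0, 1, 0, 3]


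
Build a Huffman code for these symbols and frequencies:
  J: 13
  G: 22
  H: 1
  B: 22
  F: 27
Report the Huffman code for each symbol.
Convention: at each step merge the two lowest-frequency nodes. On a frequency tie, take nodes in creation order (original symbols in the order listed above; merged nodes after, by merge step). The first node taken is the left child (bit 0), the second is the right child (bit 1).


Huffman tree construction:
Step 1: Merge H(1) + J(13) = 14
Step 2: Merge (H+J)(14) + G(22) = 36
Step 3: Merge B(22) + F(27) = 49
Step 4: Merge ((H+J)+G)(36) + (B+F)(49) = 85
Read each symbol's code off the tree from the root (left child = 0, right child = 1).

Codes:
  J: 001 (length 3)
  G: 01 (length 2)
  H: 000 (length 3)
  B: 10 (length 2)
  F: 11 (length 2)
Average code length: 184/85 = 2.1647 bits/symbol


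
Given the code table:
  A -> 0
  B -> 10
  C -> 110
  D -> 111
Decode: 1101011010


Decoding:
110 -> C
10 -> B
110 -> C
10 -> B


Result: CBCB


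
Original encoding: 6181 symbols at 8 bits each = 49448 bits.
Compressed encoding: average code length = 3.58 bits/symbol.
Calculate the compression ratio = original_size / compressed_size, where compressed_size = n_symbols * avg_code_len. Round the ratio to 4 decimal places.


original_size = n_symbols * orig_bits = 6181 * 8 = 49448 bits
compressed_size = n_symbols * avg_code_len = 6181 * 3.58 = 22127.98 bits
ratio = original_size / compressed_size = 49448 / 22127.98 = 2.2346

Compression ratio = 2.2346
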